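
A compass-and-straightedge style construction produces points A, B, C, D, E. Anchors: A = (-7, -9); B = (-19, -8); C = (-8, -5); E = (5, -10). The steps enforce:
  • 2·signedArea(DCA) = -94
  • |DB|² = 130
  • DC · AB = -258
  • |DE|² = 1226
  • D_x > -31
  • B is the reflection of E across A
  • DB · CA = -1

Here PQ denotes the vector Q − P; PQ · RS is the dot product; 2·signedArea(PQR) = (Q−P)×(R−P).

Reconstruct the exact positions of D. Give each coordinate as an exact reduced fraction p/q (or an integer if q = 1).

D = (-30, -11)

1. D_x = -30  [DB · CA = -1 ∩ 2·signedArea(DCA) = -94]
2. D_y = -11  [DB · CA = -1 ∩ 2·signedArea(DCA) = -94]
   → D = (-30, -11)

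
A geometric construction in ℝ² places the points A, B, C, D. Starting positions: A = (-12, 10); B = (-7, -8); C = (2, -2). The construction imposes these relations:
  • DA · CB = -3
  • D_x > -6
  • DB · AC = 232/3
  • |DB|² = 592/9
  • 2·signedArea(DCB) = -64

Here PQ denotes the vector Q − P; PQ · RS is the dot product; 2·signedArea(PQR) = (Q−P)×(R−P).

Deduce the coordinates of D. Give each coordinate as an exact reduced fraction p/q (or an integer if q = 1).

1. D_x = -17/3  [DA · CB = -3 ∩ DB · AC = 232/3]
2. D_y = 0  [DA · CB = -3 ∩ DB · AC = 232/3]
   → D = (-17/3, 0)

D = (-17/3, 0)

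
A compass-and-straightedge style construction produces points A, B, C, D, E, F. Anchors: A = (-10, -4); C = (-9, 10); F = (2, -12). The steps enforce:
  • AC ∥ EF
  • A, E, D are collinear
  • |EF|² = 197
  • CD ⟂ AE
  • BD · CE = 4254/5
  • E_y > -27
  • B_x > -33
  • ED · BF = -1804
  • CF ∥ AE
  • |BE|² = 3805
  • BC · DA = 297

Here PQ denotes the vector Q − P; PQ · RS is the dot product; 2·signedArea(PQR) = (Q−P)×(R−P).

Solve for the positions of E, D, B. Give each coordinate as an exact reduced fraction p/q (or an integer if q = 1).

B = (-164/5, 128/5)
D = (-77/5, 34/5)
E = (1, -26)

1. E_x = 1  [AC ∥ EF ∩ CF ∥ AE]
2. E_y = -26  [AC ∥ EF ∩ CF ∥ AE]
   → E = (1, -26)
3. D_x = -77/5  [A, E, D are collinear ∩ CD ⟂ AE]
4. D_y = 34/5  [A, E, D are collinear ∩ CD ⟂ AE]
   → D = (-77/5, 34/5)
5. B_x = -164/5  [BD · CE = 4254/5 ∩ BC · DA = 297]
6. B_y = 128/5  [BD · CE = 4254/5 ∩ BC · DA = 297]
   → B = (-164/5, 128/5)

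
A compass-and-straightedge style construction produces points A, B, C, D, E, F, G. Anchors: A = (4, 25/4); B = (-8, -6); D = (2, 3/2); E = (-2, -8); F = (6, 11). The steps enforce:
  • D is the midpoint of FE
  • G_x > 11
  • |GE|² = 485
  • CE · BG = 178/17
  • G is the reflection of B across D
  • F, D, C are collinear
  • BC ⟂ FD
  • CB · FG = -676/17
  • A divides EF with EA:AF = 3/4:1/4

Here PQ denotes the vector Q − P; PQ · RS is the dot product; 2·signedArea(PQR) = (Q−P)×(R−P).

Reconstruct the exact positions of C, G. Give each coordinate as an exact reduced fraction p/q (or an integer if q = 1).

C = (-186/85, -718/85)
G = (12, 9)

1. C_x = -186/85  [F, D, C are collinear ∩ BC ⟂ FD]
2. C_y = -718/85  [F, D, C are collinear ∩ BC ⟂ FD]
   → C = (-186/85, -718/85)
3. G_x = 12  [G is the reflection of B across D]
4. G_y = 9  [G is the reflection of B across D]
   → G = (12, 9)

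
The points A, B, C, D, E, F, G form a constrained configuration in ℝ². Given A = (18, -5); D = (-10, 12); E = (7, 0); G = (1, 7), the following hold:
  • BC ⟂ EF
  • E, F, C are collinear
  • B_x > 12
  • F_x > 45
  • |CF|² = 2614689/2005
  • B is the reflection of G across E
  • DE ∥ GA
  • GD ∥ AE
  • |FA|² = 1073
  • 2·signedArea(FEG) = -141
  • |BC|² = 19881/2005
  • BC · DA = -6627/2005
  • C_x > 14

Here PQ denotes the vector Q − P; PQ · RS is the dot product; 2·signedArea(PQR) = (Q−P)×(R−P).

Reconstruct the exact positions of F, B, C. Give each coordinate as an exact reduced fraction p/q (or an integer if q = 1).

B = (13, -7)
C = (29167/2005, -8536/2005)
F = (46, -22)

1. F_x = 46  [line -7·x + -6·y + 190 = 0 ∩ |FA|² = 1073]
2. F_y = -22  [line -7·x + -6·y + 190 = 0 ∩ |FA|² = 1073]
   → F = (46, -22)
3. B_x = 13  [B is the reflection of G across E]
4. B_y = -7  [B is the reflection of G across E]
   → B = (13, -7)
5. C_x = 29167/2005  [E, F, C are collinear ∩ BC ⟂ EF]
6. C_y = -8536/2005  [E, F, C are collinear ∩ BC ⟂ EF]
   → C = (29167/2005, -8536/2005)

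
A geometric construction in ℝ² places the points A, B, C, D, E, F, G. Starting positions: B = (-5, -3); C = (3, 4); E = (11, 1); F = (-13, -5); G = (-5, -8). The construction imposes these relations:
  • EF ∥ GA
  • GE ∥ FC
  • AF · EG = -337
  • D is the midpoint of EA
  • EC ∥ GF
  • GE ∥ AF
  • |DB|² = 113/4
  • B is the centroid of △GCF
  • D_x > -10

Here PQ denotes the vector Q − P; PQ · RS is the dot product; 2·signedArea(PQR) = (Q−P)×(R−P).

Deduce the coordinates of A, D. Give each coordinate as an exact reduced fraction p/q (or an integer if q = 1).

1. A_x = -29  [GE ∥ AF ∩ EF ∥ GA]
2. A_y = -14  [GE ∥ AF ∩ EF ∥ GA]
   → A = (-29, -14)
3. D_x = -9  [D is the midpoint of EA]
4. D_y = -13/2  [D is the midpoint of EA]
   → D = (-9, -13/2)

A = (-29, -14)
D = (-9, -13/2)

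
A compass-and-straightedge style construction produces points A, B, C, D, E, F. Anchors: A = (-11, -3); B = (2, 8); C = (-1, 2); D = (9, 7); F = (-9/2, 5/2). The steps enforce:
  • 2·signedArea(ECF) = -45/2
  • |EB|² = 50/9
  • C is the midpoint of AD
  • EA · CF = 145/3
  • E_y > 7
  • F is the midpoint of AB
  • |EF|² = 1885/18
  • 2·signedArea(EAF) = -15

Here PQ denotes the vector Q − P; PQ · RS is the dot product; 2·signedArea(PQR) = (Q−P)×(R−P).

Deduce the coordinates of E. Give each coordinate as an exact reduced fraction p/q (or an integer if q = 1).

E = (13/3, 23/3)

1. E_x = 13/3  [2·signedArea(EAF) = -15 ∩ EA · CF = 145/3]
2. E_y = 23/3  [2·signedArea(EAF) = -15 ∩ EA · CF = 145/3]
   → E = (13/3, 23/3)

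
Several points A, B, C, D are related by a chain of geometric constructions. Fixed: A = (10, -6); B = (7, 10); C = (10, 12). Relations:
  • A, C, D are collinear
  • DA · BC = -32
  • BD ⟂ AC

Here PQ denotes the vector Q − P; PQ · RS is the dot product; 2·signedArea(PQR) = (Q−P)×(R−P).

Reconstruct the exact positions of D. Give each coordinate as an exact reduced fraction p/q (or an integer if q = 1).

D = (10, 10)

1. D_x = 10  [A, C, D are collinear ∩ BD ⟂ AC]
2. D_y = 10  [A, C, D are collinear ∩ BD ⟂ AC]
   → D = (10, 10)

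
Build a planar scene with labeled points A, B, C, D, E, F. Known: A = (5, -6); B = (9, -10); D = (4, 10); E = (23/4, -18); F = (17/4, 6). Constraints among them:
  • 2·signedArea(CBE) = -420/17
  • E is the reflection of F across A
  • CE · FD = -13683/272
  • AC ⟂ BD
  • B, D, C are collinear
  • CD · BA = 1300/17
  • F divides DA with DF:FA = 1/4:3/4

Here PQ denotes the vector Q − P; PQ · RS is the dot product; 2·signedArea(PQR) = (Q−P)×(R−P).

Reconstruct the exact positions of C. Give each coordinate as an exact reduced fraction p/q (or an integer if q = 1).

1. C_x = 133/17  [B, D, C are collinear ∩ AC ⟂ BD]
2. C_y = -90/17  [B, D, C are collinear ∩ AC ⟂ BD]
   → C = (133/17, -90/17)

C = (133/17, -90/17)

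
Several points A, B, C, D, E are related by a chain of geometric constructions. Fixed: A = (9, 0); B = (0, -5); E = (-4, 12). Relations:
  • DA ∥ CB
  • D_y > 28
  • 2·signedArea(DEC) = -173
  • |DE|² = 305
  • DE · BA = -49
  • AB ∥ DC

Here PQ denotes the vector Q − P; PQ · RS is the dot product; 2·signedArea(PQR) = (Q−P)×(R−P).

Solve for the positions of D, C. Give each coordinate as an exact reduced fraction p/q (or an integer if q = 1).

C = (-17, 24)
D = (-8, 29)

1. D_x = -8  [line -9·x + -5·y + 73 = 0 ∩ |DE|² = 305]
2. D_y = 29  [line -9·x + -5·y + 73 = 0 ∩ |DE|² = 305]
   → D = (-8, 29)
3. C_x = -17  [DA ∥ CB ∩ AB ∥ DC]
4. C_y = 24  [DA ∥ CB ∩ AB ∥ DC]
   → C = (-17, 24)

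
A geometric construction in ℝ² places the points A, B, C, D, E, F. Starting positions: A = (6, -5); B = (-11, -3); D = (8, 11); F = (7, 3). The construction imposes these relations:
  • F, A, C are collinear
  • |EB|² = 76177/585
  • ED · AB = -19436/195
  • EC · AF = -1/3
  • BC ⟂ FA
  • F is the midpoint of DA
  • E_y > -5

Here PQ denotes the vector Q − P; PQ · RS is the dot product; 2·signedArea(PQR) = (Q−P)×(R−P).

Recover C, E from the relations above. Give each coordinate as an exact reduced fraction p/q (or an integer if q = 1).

1. C_x = 389/65  [F, A, C are collinear ∩ BC ⟂ FA]
2. C_y = -333/65  [F, A, C are collinear ∩ BC ⟂ FA]
   → C = (389/65, -333/65)
3. E_x = 64/195  [EC · AF = -1/3 ∩ ED · AB = -19436/195]
4. E_y = -853/195  [EC · AF = -1/3 ∩ ED · AB = -19436/195]
   → E = (64/195, -853/195)

C = (389/65, -333/65)
E = (64/195, -853/195)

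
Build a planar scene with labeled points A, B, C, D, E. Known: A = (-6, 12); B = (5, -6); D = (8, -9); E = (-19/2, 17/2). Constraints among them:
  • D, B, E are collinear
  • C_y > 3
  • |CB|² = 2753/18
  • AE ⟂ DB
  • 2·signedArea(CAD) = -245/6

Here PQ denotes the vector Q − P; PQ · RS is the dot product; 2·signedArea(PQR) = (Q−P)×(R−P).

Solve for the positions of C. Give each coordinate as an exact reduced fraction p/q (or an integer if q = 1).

C = (-5/2, 23/6)

1. C_x = -5/2  [line 21·x + 14·y + -7/6 = 0 ∩ |CB|² = 2753/18]
2. C_y = 23/6  [line 21·x + 14·y + -7/6 = 0 ∩ |CB|² = 2753/18]
   → C = (-5/2, 23/6)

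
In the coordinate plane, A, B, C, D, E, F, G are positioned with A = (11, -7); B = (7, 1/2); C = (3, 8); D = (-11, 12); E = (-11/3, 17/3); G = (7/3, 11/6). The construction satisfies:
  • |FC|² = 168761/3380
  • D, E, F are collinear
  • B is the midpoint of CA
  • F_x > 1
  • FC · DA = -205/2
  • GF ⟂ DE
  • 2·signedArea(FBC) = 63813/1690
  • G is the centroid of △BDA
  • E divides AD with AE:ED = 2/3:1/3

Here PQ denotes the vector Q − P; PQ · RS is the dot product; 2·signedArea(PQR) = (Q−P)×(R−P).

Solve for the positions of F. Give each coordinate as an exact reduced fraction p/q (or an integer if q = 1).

F = (1408/845, 1793/1690)

1. F_x = 1408/845  [D, E, F are collinear ∩ GF ⟂ DE]
2. F_y = 1793/1690  [D, E, F are collinear ∩ GF ⟂ DE]
   → F = (1408/845, 1793/1690)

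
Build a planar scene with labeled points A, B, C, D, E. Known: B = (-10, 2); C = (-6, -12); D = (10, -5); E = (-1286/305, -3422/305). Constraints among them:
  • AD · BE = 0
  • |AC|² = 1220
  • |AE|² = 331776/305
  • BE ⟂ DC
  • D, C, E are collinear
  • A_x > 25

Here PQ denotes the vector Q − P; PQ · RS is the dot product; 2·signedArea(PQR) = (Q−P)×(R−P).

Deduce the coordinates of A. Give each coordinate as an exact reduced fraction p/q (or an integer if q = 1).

1. A_x = 26  [line -1764/305·x + 4032/305·y + 7560/61 = 0 ∩ |AC|² = 1220]
2. A_y = 2  [line -1764/305·x + 4032/305·y + 7560/61 = 0 ∩ |AC|² = 1220]
   → A = (26, 2)

A = (26, 2)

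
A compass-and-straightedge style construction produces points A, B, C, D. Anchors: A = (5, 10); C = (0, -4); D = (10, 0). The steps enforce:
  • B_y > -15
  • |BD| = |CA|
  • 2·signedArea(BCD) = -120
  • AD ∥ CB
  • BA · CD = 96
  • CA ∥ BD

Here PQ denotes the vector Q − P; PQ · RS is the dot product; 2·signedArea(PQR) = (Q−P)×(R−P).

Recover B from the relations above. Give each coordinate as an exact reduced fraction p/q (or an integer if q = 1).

B = (5, -14)

1. B_x = 5  [CA ∥ BD ∩ AD ∥ CB]
2. B_y = -14  [CA ∥ BD ∩ AD ∥ CB]
   → B = (5, -14)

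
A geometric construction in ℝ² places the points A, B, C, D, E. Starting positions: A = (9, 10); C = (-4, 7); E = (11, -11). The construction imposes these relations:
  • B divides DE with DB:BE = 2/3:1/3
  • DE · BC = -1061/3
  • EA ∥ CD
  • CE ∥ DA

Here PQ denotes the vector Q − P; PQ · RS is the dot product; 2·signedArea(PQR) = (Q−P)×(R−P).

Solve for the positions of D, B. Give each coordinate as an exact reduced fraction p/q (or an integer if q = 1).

1. D_x = -6  [CE ∥ DA ∩ EA ∥ CD]
2. D_y = 28  [CE ∥ DA ∩ EA ∥ CD]
   → D = (-6, 28)
3. B_x = 16/3  [B divides DE with DB:BE = 2/3:1/3]
4. B_y = 2  [B divides DE with DB:BE = 2/3:1/3]
   → B = (16/3, 2)

B = (16/3, 2)
D = (-6, 28)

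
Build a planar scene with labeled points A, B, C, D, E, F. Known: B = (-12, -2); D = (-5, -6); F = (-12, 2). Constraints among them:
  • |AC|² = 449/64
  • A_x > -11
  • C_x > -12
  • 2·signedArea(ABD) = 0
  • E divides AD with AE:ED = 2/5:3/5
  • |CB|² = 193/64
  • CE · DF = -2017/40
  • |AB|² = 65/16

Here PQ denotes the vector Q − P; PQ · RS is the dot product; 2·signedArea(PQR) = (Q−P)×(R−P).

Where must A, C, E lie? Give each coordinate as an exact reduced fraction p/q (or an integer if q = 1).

1. A_x = -41/4  [line 4·x + 7·y + 62 = 0 ∩ |AB|² = 65/16]
2. A_y = -3  [line 4·x + 7·y + 62 = 0 ∩ |AB|² = 65/16]
   → A = (-41/4, -3)
3. E_x = -163/20  [E divides AD with AE:ED = 2/5:3/5]
4. E_y = -21/5  [E divides AD with AE:ED = 2/5:3/5]
   → E = (-163/20, -21/5)
5. C_x = -89/8  [line 7·x + -8·y + 591/8 = 0 ∩ |CB|² = 193/64]
6. C_y = -1/2  [line 7·x + -8·y + 591/8 = 0 ∩ |CB|² = 193/64]
   → C = (-89/8, -1/2)

A = (-41/4, -3)
C = (-89/8, -1/2)
E = (-163/20, -21/5)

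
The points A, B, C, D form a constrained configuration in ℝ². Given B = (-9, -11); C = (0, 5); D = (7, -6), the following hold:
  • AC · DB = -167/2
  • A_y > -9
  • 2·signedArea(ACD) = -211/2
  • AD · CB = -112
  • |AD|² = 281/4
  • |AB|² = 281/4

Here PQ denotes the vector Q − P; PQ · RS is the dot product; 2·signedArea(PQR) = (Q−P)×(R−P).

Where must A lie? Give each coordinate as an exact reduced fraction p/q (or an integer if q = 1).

A = (-1, -17/2)

1. A_x = -1  [AC · DB = -167/2 ∩ 2·signedArea(ACD) = -211/2]
2. A_y = -17/2  [AC · DB = -167/2 ∩ 2·signedArea(ACD) = -211/2]
   → A = (-1, -17/2)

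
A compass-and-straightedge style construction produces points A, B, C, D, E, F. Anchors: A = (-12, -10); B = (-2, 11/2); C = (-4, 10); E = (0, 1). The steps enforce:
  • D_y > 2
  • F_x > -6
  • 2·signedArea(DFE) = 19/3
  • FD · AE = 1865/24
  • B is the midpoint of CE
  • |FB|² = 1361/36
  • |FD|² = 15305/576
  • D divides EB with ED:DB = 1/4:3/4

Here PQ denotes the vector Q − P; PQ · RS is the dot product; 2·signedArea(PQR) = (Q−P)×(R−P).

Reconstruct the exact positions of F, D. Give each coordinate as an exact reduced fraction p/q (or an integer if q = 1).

1. D_x = -1/2  [D divides EB with ED:DB = 1/4:3/4]
2. D_y = 17/8  [D divides EB with ED:DB = 1/4:3/4]
   → D = (-1/2, 17/8)
3. F_x = -16/3  [FD · AE = 1865/24 ∩ 2·signedArea(DFE) = 19/3]
4. F_y = 1/3  [FD · AE = 1865/24 ∩ 2·signedArea(DFE) = 19/3]
   → F = (-16/3, 1/3)

D = (-1/2, 17/8)
F = (-16/3, 1/3)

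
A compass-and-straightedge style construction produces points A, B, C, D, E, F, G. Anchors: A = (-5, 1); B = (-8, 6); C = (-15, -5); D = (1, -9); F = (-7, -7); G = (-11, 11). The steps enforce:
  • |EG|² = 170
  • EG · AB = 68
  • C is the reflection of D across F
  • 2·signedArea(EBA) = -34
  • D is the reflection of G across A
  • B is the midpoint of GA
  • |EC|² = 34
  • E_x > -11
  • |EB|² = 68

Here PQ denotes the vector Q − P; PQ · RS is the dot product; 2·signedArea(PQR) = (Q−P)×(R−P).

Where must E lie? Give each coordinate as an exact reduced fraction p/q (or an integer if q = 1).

E = (-10, -2)

1. E_x = -10  [2·signedArea(EBA) = -34 ∩ EG · AB = 68]
2. E_y = -2  [2·signedArea(EBA) = -34 ∩ EG · AB = 68]
   → E = (-10, -2)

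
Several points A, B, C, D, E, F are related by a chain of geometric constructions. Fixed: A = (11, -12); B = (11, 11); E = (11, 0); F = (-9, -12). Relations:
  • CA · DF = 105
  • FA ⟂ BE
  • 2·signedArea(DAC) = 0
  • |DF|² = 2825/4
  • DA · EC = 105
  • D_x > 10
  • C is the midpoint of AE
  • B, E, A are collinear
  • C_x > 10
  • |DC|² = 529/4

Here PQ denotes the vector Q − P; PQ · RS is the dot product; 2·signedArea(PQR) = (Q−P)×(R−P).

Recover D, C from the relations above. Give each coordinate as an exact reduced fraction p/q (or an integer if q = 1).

1. C_x = 11  [C is the midpoint of AE]
2. C_y = -6  [C is the midpoint of AE]
   → C = (11, -6)
3. D_x = 11  [2·signedArea(DAC) = 0 ∩ CA · DF = 105]
4. D_y = 11/2  [2·signedArea(DAC) = 0 ∩ CA · DF = 105]
   → D = (11, 11/2)

C = (11, -6)
D = (11, 11/2)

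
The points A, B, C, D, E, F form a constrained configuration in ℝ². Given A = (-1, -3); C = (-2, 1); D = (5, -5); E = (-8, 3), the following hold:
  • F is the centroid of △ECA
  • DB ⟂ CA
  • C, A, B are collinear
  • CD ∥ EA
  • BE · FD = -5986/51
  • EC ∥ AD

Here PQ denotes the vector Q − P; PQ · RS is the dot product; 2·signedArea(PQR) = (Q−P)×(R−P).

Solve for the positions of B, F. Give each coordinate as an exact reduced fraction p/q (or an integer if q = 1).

B = (-3/17, -107/17)
F = (-11/3, 1/3)

1. B_x = -3/17  [C, A, B are collinear ∩ DB ⟂ CA]
2. B_y = -107/17  [C, A, B are collinear ∩ DB ⟂ CA]
   → B = (-3/17, -107/17)
3. F_x = -11/3  [F is the centroid of △ECA]
4. F_y = 1/3  [F is the centroid of △ECA]
   → F = (-11/3, 1/3)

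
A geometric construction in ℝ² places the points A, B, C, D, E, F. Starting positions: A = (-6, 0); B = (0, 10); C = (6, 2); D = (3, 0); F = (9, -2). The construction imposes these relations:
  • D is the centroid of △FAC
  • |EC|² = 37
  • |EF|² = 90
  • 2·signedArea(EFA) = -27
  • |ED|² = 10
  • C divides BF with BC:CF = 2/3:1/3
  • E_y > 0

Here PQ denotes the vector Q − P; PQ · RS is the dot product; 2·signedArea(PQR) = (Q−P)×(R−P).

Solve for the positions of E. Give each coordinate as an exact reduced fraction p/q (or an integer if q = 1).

1. E_x = 0  [line -2·x + -15·y + 15 = 0 ∩ |EC|² = 37]
2. E_y = 1  [line -2·x + -15·y + 15 = 0 ∩ |EC|² = 37]
   → E = (0, 1)

E = (0, 1)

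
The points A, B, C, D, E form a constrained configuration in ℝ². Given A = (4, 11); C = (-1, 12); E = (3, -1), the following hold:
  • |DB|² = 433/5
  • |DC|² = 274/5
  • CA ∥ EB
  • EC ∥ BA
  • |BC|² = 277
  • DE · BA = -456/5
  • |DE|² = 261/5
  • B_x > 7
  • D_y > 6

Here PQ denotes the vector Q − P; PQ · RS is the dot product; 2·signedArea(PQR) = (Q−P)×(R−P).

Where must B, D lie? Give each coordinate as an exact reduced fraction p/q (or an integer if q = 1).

1. B_x = 8  [EC ∥ BA ∩ CA ∥ EB]
2. B_y = -2  [EC ∥ BA ∩ CA ∥ EB]
   → B = (8, -2)
3. D_x = 18/5  [line 4·x + -13·y + 331/5 = 0 ∩ |DC|² = 274/5]
4. D_y = 31/5  [line 4·x + -13·y + 331/5 = 0 ∩ |DC|² = 274/5]
   → D = (18/5, 31/5)

B = (8, -2)
D = (18/5, 31/5)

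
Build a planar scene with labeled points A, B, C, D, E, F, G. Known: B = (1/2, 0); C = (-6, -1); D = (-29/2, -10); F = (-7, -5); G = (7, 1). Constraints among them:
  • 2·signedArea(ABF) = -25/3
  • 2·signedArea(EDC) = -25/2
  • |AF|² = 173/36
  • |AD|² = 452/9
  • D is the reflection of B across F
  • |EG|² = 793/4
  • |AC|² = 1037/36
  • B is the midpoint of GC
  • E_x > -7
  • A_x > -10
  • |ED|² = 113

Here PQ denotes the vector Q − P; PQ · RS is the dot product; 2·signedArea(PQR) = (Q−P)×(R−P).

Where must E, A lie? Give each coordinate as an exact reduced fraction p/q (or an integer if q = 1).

1. E_x = -13/2  [line -9·x + 17/2·y + -33 = 0 ∩ |ED|² = 113]
2. E_y = -3  [line -9·x + 17/2·y + -33 = 0 ∩ |ED|² = 113]
   → E = (-13/2, -3)
3. A_x = -55/6  [line 5·x + -15/2·y + 35/6 = 0 ∩ |AD|² = 452/9]
4. A_y = -16/3  [line 5·x + -15/2·y + 35/6 = 0 ∩ |AD|² = 452/9]
   → A = (-55/6, -16/3)

A = (-55/6, -16/3)
E = (-13/2, -3)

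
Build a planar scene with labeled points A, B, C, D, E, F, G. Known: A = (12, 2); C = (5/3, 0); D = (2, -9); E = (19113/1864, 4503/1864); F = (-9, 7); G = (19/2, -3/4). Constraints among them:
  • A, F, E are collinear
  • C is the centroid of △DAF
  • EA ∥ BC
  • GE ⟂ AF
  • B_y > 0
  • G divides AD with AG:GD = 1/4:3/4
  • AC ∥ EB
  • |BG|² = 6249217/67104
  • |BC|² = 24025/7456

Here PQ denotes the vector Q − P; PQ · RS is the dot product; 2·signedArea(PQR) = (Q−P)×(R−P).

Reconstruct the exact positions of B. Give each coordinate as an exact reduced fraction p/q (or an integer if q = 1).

B = (-445/5592, 775/1864)

1. B_x = -445/5592  [EA ∥ BC ∩ AC ∥ EB]
2. B_y = 775/1864  [EA ∥ BC ∩ AC ∥ EB]
   → B = (-445/5592, 775/1864)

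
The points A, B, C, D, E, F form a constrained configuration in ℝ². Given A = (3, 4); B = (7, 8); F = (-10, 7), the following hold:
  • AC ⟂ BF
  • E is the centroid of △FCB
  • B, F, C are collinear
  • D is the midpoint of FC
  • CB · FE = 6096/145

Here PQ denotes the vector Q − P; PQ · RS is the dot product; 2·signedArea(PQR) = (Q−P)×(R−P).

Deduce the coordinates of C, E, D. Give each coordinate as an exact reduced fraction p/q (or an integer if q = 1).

C = (403/145, 1124/145)
D = (-1047/290, 2139/290)
E = (-32/435, 3299/435)

1. C_x = 403/145  [B, F, C are collinear ∩ AC ⟂ BF]
2. C_y = 1124/145  [B, F, C are collinear ∩ AC ⟂ BF]
   → C = (403/145, 1124/145)
3. E_x = -32/435  [E is the centroid of △FCB]
4. E_y = 3299/435  [E is the centroid of △FCB]
   → E = (-32/435, 3299/435)
5. D_x = -1047/290  [D is the midpoint of FC]
6. D_y = 2139/290  [D is the midpoint of FC]
   → D = (-1047/290, 2139/290)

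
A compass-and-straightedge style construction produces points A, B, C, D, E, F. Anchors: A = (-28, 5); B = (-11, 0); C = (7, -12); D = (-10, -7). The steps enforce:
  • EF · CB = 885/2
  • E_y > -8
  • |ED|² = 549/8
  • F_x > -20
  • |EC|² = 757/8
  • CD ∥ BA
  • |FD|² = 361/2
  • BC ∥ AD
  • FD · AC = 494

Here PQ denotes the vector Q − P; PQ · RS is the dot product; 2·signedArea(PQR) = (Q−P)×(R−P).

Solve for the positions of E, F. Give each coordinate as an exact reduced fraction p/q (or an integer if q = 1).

E = (-7/4, -31/4)
F = (-39/2, 5/2)

1. F_x = -39/2  [line -35·x + 17·y + -725 = 0 ∩ |FD|² = 361/2]
2. F_y = 5/2  [line -35·x + 17·y + -725 = 0 ∩ |FD|² = 361/2]
   → F = (-39/2, 5/2)
3. E_x = -7/4  [line 18·x + -12·y + -123/2 = 0 ∩ |ED|² = 549/8]
4. E_y = -31/4  [line 18·x + -12·y + -123/2 = 0 ∩ |ED|² = 549/8]
   → E = (-7/4, -31/4)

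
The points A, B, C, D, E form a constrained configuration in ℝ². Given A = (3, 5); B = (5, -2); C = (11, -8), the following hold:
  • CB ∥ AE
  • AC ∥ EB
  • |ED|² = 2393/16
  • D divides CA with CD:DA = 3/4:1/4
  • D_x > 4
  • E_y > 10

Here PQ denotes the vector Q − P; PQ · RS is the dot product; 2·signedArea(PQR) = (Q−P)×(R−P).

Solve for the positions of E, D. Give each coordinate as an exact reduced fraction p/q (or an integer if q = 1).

D = (5, 7/4)
E = (-3, 11)

1. E_x = -3  [AC ∥ EB ∩ CB ∥ AE]
2. E_y = 11  [AC ∥ EB ∩ CB ∥ AE]
   → E = (-3, 11)
3. D_x = 5  [D divides CA with CD:DA = 3/4:1/4]
4. D_y = 7/4  [D divides CA with CD:DA = 3/4:1/4]
   → D = (5, 7/4)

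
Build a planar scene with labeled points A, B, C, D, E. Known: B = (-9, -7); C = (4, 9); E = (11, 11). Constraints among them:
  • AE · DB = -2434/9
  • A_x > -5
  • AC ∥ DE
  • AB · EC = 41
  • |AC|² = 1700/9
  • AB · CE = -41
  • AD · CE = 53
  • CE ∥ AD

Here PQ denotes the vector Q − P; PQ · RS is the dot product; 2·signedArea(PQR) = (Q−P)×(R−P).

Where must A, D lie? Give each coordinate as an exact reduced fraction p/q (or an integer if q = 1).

1. A_x = -14/3  [line -7·x + -2·y + -36 = 0 ∩ |AC|² = 1700/9]
2. A_y = -5/3  [line -7·x + -2·y + -36 = 0 ∩ |AC|² = 1700/9]
   → A = (-14/3, -5/3)
3. D_x = 7/3  [AC ∥ DE ∩ CE ∥ AD]
4. D_y = 1/3  [AC ∥ DE ∩ CE ∥ AD]
   → D = (7/3, 1/3)

A = (-14/3, -5/3)
D = (7/3, 1/3)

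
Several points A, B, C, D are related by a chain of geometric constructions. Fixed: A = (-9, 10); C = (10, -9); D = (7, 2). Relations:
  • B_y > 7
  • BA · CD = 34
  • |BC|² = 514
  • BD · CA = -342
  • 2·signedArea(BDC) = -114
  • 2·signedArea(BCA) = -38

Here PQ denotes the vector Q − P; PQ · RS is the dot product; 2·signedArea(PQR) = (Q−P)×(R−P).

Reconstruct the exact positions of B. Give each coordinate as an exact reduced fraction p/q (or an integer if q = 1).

1. B_x = -5  [2·signedArea(BDC) = -114 ∩ BD · CA = -342]
2. B_y = 8  [2·signedArea(BDC) = -114 ∩ BD · CA = -342]
   → B = (-5, 8)

B = (-5, 8)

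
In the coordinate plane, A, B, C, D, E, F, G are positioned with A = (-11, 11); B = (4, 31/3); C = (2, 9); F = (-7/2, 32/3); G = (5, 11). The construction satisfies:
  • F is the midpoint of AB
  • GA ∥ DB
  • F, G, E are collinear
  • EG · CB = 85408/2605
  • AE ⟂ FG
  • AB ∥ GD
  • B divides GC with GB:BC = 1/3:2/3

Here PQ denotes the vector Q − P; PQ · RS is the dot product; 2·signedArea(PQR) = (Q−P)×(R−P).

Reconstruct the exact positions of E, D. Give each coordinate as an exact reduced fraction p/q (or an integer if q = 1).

D = (20, 31/3)
E = (-28591/2605, 27023/2605)

1. E_x = -28591/2605  [F, G, E are collinear ∩ AE ⟂ FG]
2. E_y = 27023/2605  [F, G, E are collinear ∩ AE ⟂ FG]
   → E = (-28591/2605, 27023/2605)
3. D_x = 20  [GA ∥ DB ∩ AB ∥ GD]
4. D_y = 31/3  [GA ∥ DB ∩ AB ∥ GD]
   → D = (20, 31/3)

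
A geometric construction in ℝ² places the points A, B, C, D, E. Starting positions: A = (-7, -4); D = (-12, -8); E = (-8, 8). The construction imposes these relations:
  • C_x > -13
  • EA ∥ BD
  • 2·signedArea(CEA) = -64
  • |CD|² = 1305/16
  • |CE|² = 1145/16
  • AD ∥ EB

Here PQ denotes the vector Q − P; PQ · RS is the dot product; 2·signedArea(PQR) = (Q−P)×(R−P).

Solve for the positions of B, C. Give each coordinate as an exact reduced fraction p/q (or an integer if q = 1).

1. B_x = -13  [EA ∥ BD ∩ AD ∥ EB]
2. B_y = 4  [EA ∥ BD ∩ AD ∥ EB]
   → B = (-13, 4)
3. C_x = -51/4  [line 12·x + 1·y + 152 = 0 ∩ |CE|² = 1145/16]
4. C_y = 1  [line 12·x + 1·y + 152 = 0 ∩ |CE|² = 1145/16]
   → C = (-51/4, 1)

B = (-13, 4)
C = (-51/4, 1)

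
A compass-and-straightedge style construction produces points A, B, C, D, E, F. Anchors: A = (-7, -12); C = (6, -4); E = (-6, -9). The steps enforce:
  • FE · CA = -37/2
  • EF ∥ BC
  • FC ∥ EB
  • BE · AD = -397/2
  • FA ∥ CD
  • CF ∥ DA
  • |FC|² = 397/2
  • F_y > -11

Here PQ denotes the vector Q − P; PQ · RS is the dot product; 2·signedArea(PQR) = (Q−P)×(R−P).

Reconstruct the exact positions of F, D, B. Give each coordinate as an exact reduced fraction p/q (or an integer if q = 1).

1. F_x = -13/2  [line 13·x + 8·y + 337/2 = 0 ∩ |FC|² = 397/2]
2. F_y = -21/2  [line 13·x + 8·y + 337/2 = 0 ∩ |FC|² = 397/2]
   → F = (-13/2, -21/2)
3. D_x = 11/2  [CF ∥ DA ∩ FA ∥ CD]
4. D_y = -11/2  [CF ∥ DA ∩ FA ∥ CD]
   → D = (11/2, -11/2)
5. B_x = 13/2  [EF ∥ BC ∩ FC ∥ EB]
6. B_y = -5/2  [EF ∥ BC ∩ FC ∥ EB]
   → B = (13/2, -5/2)

B = (13/2, -5/2)
D = (11/2, -11/2)
F = (-13/2, -21/2)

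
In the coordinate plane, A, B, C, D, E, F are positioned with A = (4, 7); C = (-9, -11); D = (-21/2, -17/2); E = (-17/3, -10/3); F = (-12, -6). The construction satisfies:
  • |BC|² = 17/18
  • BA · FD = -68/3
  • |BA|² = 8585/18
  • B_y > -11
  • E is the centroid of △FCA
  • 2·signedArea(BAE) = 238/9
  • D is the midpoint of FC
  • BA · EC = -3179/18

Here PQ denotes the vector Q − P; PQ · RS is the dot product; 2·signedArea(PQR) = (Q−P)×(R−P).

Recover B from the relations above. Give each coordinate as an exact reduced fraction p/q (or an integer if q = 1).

1. B_x = -19/2  [2·signedArea(BAE) = 238/9 ∩ BA · FD = -68/3]
2. B_y = -61/6  [2·signedArea(BAE) = 238/9 ∩ BA · FD = -68/3]
   → B = (-19/2, -61/6)

B = (-19/2, -61/6)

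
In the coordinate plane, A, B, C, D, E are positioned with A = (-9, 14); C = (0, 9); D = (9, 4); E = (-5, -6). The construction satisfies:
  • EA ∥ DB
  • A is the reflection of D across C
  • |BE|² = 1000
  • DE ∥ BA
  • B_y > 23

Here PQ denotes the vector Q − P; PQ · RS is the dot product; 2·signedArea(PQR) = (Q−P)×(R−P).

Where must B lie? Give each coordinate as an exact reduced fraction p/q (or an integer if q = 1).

B = (5, 24)

1. B_x = 5  [DE ∥ BA ∩ EA ∥ DB]
2. B_y = 24  [DE ∥ BA ∩ EA ∥ DB]
   → B = (5, 24)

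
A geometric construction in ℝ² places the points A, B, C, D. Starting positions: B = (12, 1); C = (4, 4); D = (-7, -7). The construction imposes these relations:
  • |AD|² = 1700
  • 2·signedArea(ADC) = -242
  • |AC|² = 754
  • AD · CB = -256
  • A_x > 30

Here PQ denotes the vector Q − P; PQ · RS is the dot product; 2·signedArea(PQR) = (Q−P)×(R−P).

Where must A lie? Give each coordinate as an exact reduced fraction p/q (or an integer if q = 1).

A = (31, 9)

1. A_x = 31  [2·signedArea(ADC) = -242 ∩ AD · CB = -256]
2. A_y = 9  [2·signedArea(ADC) = -242 ∩ AD · CB = -256]
   → A = (31, 9)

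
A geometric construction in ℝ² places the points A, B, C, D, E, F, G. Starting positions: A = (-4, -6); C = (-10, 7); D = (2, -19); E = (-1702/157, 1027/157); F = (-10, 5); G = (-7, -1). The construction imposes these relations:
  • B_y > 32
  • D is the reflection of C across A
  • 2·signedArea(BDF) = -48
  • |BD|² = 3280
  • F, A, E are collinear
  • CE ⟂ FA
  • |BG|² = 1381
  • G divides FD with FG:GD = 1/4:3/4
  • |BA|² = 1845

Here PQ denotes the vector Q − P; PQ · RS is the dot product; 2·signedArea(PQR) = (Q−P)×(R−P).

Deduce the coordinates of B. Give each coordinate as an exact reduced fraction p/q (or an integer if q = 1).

B = (-22, 33)

1. B_x = -22  [line -24·x + -12·y + -132 = 0 ∩ |BD|² = 3280]
2. B_y = 33  [line -24·x + -12·y + -132 = 0 ∩ |BD|² = 3280]
   → B = (-22, 33)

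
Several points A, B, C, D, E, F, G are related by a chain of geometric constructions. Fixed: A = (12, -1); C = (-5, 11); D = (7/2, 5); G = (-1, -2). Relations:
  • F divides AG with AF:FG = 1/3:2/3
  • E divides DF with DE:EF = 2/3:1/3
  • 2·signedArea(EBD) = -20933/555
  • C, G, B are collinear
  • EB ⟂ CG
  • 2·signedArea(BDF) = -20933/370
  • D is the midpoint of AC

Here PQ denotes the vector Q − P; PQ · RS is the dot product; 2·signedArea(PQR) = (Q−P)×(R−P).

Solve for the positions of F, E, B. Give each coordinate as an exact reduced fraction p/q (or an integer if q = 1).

1. F_x = 23/3  [F divides AG with AF:FG = 1/3:2/3]
2. F_y = -4/3  [F divides AG with AF:FG = 1/3:2/3]
   → F = (23/3, -4/3)
3. E_x = 113/18  [E divides DF with DE:EF = 2/3:1/3]
4. E_y = 7/9  [E divides DF with DE:EF = 2/3:1/3]
   → E = (113/18, 7/9)
5. B_x = -213/185  [C, G, B are collinear ∩ EB ⟂ CG]
6. B_y = -279/185  [C, G, B are collinear ∩ EB ⟂ CG]
   → B = (-213/185, -279/185)

B = (-213/185, -279/185)
E = (113/18, 7/9)
F = (23/3, -4/3)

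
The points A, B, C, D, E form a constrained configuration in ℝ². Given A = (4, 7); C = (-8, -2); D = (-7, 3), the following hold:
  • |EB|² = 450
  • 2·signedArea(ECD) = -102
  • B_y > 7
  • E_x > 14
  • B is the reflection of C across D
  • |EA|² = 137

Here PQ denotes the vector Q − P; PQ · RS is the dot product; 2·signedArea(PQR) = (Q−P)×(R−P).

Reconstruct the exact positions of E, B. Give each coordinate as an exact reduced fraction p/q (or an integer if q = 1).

B = (-6, 8)
E = (15, 11)

1. E_x = 15  [line -5·x + 1·y + 64 = 0 ∩ |EA|² = 137]
2. E_y = 11  [line -5·x + 1·y + 64 = 0 ∩ |EA|² = 137]
   → E = (15, 11)
3. B_x = -6  [B is the reflection of C across D]
4. B_y = 8  [B is the reflection of C across D]
   → B = (-6, 8)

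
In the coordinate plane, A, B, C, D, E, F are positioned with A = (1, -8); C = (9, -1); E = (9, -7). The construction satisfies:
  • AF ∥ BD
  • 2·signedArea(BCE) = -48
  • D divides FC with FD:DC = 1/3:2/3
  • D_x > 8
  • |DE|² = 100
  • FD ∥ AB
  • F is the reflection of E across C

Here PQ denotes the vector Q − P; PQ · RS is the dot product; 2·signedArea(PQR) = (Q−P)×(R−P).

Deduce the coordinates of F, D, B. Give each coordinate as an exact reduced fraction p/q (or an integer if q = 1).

1. F_x = 9  [F is the reflection of E across C]
2. F_y = 5  [F is the reflection of E across C]
   → F = (9, 5)
3. D_x = 9  [D divides FC with FD:DC = 1/3:2/3]
4. D_y = 3  [D divides FC with FD:DC = 1/3:2/3]
   → D = (9, 3)
5. B_x = 1  [AF ∥ BD ∩ FD ∥ AB]
6. B_y = -10  [AF ∥ BD ∩ FD ∥ AB]
   → B = (1, -10)

B = (1, -10)
D = (9, 3)
F = (9, 5)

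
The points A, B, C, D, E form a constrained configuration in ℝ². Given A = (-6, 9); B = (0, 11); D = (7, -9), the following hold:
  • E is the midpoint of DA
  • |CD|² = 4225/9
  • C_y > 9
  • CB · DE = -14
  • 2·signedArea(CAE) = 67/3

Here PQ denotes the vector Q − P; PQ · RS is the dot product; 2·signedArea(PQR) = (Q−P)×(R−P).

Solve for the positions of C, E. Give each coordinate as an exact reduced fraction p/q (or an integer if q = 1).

C = (-4, 29/3)
E = (1/2, 0)

1. E_x = 1/2  [E is the midpoint of DA]
2. E_y = 0  [E is the midpoint of DA]
   → E = (1/2, 0)
3. C_x = -4  [CB · DE = -14 ∩ 2·signedArea(CAE) = 67/3]
4. C_y = 29/3  [CB · DE = -14 ∩ 2·signedArea(CAE) = 67/3]
   → C = (-4, 29/3)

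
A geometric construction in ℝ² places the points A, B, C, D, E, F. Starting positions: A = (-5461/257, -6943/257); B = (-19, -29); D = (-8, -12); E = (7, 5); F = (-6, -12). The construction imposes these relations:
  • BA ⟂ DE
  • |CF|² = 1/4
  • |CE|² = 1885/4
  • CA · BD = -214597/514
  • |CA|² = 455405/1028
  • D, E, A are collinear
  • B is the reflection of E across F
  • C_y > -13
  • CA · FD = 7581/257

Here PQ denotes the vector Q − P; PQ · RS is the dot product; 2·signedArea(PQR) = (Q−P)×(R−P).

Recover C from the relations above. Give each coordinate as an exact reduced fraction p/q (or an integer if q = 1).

C = (-13/2, -12)

1. C_x = -13/2  [CA · BD = -214597/514 ∩ CA · FD = 7581/257]
2. C_y = -12  [CA · BD = -214597/514 ∩ CA · FD = 7581/257]
   → C = (-13/2, -12)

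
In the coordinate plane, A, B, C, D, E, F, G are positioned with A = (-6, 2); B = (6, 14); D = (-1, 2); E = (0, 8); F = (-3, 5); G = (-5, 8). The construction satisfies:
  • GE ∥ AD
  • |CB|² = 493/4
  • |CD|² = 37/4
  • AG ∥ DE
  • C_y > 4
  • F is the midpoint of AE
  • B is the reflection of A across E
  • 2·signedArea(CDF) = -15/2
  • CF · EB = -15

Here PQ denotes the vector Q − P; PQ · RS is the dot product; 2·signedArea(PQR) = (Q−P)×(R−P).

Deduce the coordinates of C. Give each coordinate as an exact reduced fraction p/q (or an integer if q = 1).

1. C_x = -1/2  [2·signedArea(CDF) = -15/2 ∩ CF · EB = -15]
2. C_y = 5  [2·signedArea(CDF) = -15/2 ∩ CF · EB = -15]
   → C = (-1/2, 5)

C = (-1/2, 5)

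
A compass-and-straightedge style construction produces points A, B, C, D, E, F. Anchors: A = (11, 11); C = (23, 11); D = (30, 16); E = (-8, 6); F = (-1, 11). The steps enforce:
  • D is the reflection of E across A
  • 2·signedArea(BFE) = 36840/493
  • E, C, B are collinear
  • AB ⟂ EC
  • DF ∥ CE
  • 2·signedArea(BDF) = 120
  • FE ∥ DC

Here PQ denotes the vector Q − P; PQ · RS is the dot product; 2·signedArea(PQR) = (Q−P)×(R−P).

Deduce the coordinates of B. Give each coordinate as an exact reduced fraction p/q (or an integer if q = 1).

1. B_x = 5573/493  [E, C, B are collinear ∩ AB ⟂ EC]
2. B_y = 4493/493  [E, C, B are collinear ∩ AB ⟂ EC]
   → B = (5573/493, 4493/493)

B = (5573/493, 4493/493)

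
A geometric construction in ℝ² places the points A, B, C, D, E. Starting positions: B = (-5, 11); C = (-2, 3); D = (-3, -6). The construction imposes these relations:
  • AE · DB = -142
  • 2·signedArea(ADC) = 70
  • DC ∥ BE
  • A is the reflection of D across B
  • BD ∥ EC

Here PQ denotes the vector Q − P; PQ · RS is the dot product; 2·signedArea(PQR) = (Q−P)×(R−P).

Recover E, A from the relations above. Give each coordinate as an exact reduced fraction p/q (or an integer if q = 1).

1. E_x = -4  [BD ∥ EC ∩ DC ∥ BE]
2. E_y = 20  [BD ∥ EC ∩ DC ∥ BE]
   → E = (-4, 20)
3. A_x = -7  [A is the reflection of D across B]
4. A_y = 28  [A is the reflection of D across B]
   → A = (-7, 28)

A = (-7, 28)
E = (-4, 20)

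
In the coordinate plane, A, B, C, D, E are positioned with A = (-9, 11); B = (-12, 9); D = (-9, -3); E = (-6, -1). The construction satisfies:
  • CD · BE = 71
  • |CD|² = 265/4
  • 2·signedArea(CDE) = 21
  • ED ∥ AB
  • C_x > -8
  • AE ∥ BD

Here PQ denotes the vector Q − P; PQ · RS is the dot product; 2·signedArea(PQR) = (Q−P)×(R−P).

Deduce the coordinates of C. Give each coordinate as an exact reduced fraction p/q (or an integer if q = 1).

C = (-15/2, 5)

1. C_x = -15/2  [2·signedArea(CDE) = 21 ∩ CD · BE = 71]
2. C_y = 5  [2·signedArea(CDE) = 21 ∩ CD · BE = 71]
   → C = (-15/2, 5)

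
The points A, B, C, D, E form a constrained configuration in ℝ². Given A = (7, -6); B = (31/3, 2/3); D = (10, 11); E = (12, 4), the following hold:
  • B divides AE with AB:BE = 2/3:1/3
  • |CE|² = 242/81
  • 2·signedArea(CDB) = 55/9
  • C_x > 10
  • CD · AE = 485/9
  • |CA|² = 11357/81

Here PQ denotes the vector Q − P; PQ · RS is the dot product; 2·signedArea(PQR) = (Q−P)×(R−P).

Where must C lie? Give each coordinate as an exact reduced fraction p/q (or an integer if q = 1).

C = (97/9, 47/9)

1. C_x = 97/9  [CD · AE = 485/9 ∩ 2·signedArea(CDB) = 55/9]
2. C_y = 47/9  [CD · AE = 485/9 ∩ 2·signedArea(CDB) = 55/9]
   → C = (97/9, 47/9)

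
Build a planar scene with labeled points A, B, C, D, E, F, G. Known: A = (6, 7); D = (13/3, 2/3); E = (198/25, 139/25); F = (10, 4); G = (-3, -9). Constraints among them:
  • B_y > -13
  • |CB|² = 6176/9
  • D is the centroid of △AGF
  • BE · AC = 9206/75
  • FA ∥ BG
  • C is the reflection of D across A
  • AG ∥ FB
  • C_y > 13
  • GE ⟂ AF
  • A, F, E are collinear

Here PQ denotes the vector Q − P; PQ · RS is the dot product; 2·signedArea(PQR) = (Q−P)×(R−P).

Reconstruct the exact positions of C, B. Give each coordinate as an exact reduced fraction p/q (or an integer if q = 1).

B = (1, -12)
C = (23/3, 40/3)

1. C_x = 23/3  [C is the reflection of D across A]
2. C_y = 40/3  [C is the reflection of D across A]
   → C = (23/3, 40/3)
3. B_x = 1  [FA ∥ BG ∩ AG ∥ FB]
4. B_y = -12  [FA ∥ BG ∩ AG ∥ FB]
   → B = (1, -12)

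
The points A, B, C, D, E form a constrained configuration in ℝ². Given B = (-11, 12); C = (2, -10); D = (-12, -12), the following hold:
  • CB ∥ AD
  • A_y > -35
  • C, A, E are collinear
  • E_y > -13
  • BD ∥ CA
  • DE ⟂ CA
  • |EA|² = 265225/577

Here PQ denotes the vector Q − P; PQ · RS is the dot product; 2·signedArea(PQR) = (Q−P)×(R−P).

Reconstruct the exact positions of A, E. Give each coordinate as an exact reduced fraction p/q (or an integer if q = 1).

A = (1, -34)
E = (1092/577, -7258/577)

1. A_x = 1  [CB ∥ AD ∩ BD ∥ CA]
2. A_y = -34  [CB ∥ AD ∩ BD ∥ CA]
   → A = (1, -34)
3. E_x = 1092/577  [C, A, E are collinear ∩ DE ⟂ CA]
4. E_y = -7258/577  [C, A, E are collinear ∩ DE ⟂ CA]
   → E = (1092/577, -7258/577)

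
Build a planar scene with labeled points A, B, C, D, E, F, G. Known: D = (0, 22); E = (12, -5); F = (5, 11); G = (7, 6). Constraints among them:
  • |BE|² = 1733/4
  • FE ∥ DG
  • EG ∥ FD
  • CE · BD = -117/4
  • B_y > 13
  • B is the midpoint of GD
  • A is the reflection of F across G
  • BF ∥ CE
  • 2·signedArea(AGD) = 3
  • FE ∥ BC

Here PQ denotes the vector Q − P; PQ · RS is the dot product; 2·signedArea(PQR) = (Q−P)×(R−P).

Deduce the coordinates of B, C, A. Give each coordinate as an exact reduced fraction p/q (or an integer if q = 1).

A = (9, 1)
B = (7/2, 14)
C = (21/2, -2)

1. B_x = 7/2  [B is the midpoint of GD]
2. B_y = 14  [B is the midpoint of GD]
   → B = (7/2, 14)
3. C_x = 21/2  [BF ∥ CE ∩ FE ∥ BC]
4. C_y = -2  [BF ∥ CE ∩ FE ∥ BC]
   → C = (21/2, -2)
5. A_x = 9  [A is the reflection of F across G]
6. A_y = 1  [A is the reflection of F across G]
   → A = (9, 1)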